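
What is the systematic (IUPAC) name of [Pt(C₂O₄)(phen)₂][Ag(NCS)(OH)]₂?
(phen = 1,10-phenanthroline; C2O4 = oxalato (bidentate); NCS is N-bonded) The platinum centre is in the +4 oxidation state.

oxalatobis(1,10-phenanthroline)platinum(IV) hydroxoisothiocyanatoargentate(I)

Pt is given as +4; the cation's ligand charges sum to -2, so the complex cation is 2+.
With 2 anions per cation, each anion must be 2/2 = 1−.
Anion: ligand charges sum to -2; for the ion to be 1−, Ag = +1.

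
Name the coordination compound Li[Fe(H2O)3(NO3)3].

lithium triaquatrinitratoferrate(II)

The 1 lithium counter-ion carries a total charge of +1, so each complex ion is 1−.
Ligand charges: 3×aqua (neutral), 3×nitrato (-1 each); total -3. So Fe + (-3) = 1−, giving Fe = +2.
Ligands are named alphabetically: aqua before nitrato.
The complex ion is anionic, so iron takes the -ate form ferrate(II).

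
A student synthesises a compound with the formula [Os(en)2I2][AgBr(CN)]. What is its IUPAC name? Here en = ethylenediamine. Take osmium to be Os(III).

bis(ethylenediamine)diiodoosmium(III) bromocyanoargentate(I)

Both ions are complex: the cation is named first with the plain metal name, the anion second with the -ate form; each ion's ligands are alphabetised independently.
Os is given as +3; the cation's ligand charges sum to -2, so the complex cation is 1+.
A 1:1 salt means the anion carries the equal and opposite charge, 1−.
Anion: ligand charges sum to -2; for the ion to be 1−, Ag = +1.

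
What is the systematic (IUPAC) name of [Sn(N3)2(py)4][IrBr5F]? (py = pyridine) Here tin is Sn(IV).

Both ions are complex: the cation is named first with the plain metal name, the anion second with the -ate form; each ion's ligands are alphabetised independently.
Sn is given as +4; the cation's ligand charges sum to -2, so the complex cation is 2+.
A 1:1 salt means the anion carries the equal and opposite charge, 2−.
Anion: ligand charges sum to -6; for the ion to be 2−, Ir = +4.

diazidotetrakis(pyridine)tin(IV) pentabromofluoroiridate(IV)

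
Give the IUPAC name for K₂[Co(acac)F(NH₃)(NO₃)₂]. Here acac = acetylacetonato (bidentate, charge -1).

The 2 potassium counter-ions carry a total charge of +2, so each complex ion is 2−.
Ligand charges: 1×ammine (neutral), 1×fluoro (-1 each), 1×acetylacetonato (-1 each), 2×nitrato (-1 each); total -4. So Co + (-4) = 2−, giving Co = +2.
Ligands are named alphabetically: acetylacetonato before ammine before fluoro before nitrato.
The complex ion is anionic, so cobalt takes the -ate form cobaltate(II).

potassium (acetylacetonato)amminefluorodinitratocobaltate(II)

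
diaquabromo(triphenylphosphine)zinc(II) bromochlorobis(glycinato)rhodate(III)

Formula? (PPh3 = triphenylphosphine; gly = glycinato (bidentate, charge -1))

[ZnBr(H2O)2(PPh3)][RhBrCl(gly)2]

Cation [Zn…]: ligand charges -1, Zn(II) ⇒ ion charge 1+.
Anion [Rh…]: ligand charges -4, Rh(III) ⇒ ion charge 1−.
One 1+ cation balances one 1− anion.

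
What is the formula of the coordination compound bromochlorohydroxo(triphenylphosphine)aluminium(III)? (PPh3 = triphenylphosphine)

[AlBrCl(OH)(PPh3)]

Ligands: 1 triphenylphosphine (PPh3, neutral), 1 chloro (Cl, -1), 1 bromo (Br, -1), 1 hydroxo (OH, -1). Ligand charge sum = -3.
With Al in oxidation state +3, the complex ion is [Al...].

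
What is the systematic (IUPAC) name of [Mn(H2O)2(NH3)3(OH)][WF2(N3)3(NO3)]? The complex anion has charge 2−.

triamminediaquahydroxomanganese(III) triazidodifluoronitratotungstate(IV)

The complex anion is given as 2−; its ligand charges sum to -6, so W = +4.
A 1:1 salt means the cation carries the equal and opposite charge, 2+.
Cation: ligand charges sum to -1; for the ion to be 2+, Mn = +3.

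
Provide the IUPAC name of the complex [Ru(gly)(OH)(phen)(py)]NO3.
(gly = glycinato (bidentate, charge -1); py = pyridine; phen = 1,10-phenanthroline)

(glycinato)hydroxo(1,10-phenanthroline)(pyridine)ruthenium(III) nitrate

The 1 nitrate counter-ion carries a total charge of -1, so each complex ion is 1+.
Ligand charges: 1×glycinato (-1 each), 1×hydroxo (-1 each), 1×pyridine (neutral), 1×1,10-phenanthroline (neutral); total -2. So Ru + (-2) = 1+, giving Ru = +3.
Ligands are named alphabetically: glycinato before hydroxo before phenanthroline before pyridine.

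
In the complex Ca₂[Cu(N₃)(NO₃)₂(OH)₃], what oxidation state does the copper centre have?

+2

2 calcium outside the brackets (+2 each) → the complex ion is 4−.
Ligand charges: 2×NO3 = -2; 3×OH = -3; 1×N3 = -1; sum -6.
Cu + (-6) = 4− ⇒ Cu is +2.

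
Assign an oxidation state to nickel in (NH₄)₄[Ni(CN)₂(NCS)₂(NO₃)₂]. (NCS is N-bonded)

4 ammonium outside the brackets (+1 each) → the complex ion is 4−.
Ligand charges: 2×CN = -2; 2×NCS = -2; 2×NO3 = -2; sum -6.
Ni + (-6) = 4− ⇒ Ni is +2.

+2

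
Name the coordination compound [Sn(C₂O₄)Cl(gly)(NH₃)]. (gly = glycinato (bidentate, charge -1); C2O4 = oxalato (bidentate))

amminechloro(glycinato)oxalatotin(IV)

There is no counter-ion, so the complex is neutral overall.
Ligand charges: 1×glycinato (-1 each), 1×oxalato (-2 each), 1×ammine (neutral), 1×chloro (-1 each); total -4. So Sn + (-4) = 0, giving Sn = +4.
Ligands are named alphabetically: ammine before chloro before glycinato before oxalato.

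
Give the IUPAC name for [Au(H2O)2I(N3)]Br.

The 1 bromide counter-ion carries a total charge of -1, so each complex ion is 1+.
Ligand charges: 2×aqua (neutral), 1×iodo (-1 each), 1×azido (-1 each); total -2. So Au + (-2) = 1+, giving Au = +3.
Ligands are named alphabetically: aqua before azido before iodo.

diaquaazidoiodogold(III) bromide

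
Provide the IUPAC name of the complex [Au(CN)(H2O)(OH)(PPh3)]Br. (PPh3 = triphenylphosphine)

The 1 bromide counter-ion carries a total charge of -1, so each complex ion is 1+.
Ligand charges: 1×hydroxo (-1 each), 1×triphenylphosphine (neutral), 1×aqua (neutral), 1×cyano (-1 each); total -2. So Au + (-2) = 1+, giving Au = +3.
Ligands are named alphabetically: aqua before cyano before hydroxo before triphenylphosphine.

aquacyanohydroxo(triphenylphosphine)gold(III) bromide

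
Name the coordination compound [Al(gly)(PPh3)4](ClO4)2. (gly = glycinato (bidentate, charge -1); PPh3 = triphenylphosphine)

The 2 perchlorate counter-ions carry a total charge of -2, so each complex ion is 2+.
Ligand charges: 1×glycinato (-1 each), 4×triphenylphosphine (neutral); total -1. So Al + (-1) = 2+, giving Al = +3.
Ligands are named alphabetically: glycinato before triphenylphosphine.

(glycinato)tetrakis(triphenylphosphine)aluminium(III) perchlorate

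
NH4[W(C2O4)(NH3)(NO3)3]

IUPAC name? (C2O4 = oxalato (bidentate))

ammonium amminetrinitratooxalatotungstate(IV)

The 1 ammonium counter-ion carries a total charge of +1, so each complex ion is 1−.
Ligand charges: 3×nitrato (-1 each), 1×ammine (neutral), 1×oxalato (-2 each); total -5. So W + (-5) = 1−, giving W = +4.
Ligands are named alphabetically: ammine before nitrato before oxalato.
The complex ion is anionic, so tungsten takes the -ate form tungstate(IV).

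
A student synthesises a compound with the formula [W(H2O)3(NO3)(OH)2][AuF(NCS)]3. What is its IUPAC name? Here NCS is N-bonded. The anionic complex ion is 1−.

triaquadihydroxonitratotungsten(VI) fluoroisothiocyanatoaurate(I)

The complex anion is given as 1−; its ligand charges sum to -2, so Au = +1.
With 3 anions per cation, the cation must be 3×1 = 3+.
Cation: ligand charges sum to -3; for the ion to be 3+, W = +6.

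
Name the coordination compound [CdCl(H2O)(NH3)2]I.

diammineaquachlorocadmium(II) iodide

The 1 iodide counter-ion carries a total charge of -1, so each complex ion is 1+.
Ligand charges: 1×chloro (-1 each), 2×ammine (neutral), 1×aqua (neutral); total -1. So Cd + (-1) = 1+, giving Cd = +2.
Ligands are named alphabetically: ammine before aqua before chloro.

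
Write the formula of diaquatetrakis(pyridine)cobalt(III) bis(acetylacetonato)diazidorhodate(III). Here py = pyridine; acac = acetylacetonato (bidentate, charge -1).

Cation [Co…]: ligand charges 0, Co(III) ⇒ ion charge 3+.
Anion [Rh…]: ligand charges -4, Rh(III) ⇒ ion charge 1−.
One 3+ cation requires 3 of the 1− anion.

[Co(H2O)2(py)4][Rh(acac)2(N3)2]3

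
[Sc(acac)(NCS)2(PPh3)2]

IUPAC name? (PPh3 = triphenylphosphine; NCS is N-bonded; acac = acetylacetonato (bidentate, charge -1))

There is no counter-ion, so the complex is neutral overall.
Ligand charges: 2×triphenylphosphine (neutral), 2×isothiocyanato (-1 each), 1×acetylacetonato (-1 each); total -3. So Sc + (-3) = 0, giving Sc = +3.
Ligands are named alphabetically: acetylacetonato before isothiocyanato before triphenylphosphine.

(acetylacetonato)diisothiocyanatobis(triphenylphosphine)scandium(III)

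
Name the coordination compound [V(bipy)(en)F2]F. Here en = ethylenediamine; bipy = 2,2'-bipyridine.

The 1 fluoride counter-ion carries a total charge of -1, so each complex ion is 1+.
Ligand charges: 1×ethylenediamine (neutral), 1×2,2'-bipyridine (neutral), 2×fluoro (-1 each); total -2. So V + (-2) = 1+, giving V = +3.
Ligands are named alphabetically: bipyridine before ethylenediamine before fluoro.

(2,2'-bipyridine)(ethylenediamine)difluorovanadium(III) fluoride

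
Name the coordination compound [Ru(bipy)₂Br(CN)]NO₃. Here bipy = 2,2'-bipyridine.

bis(2,2'-bipyridine)bromocyanoruthenium(III) nitrate

The 1 nitrate counter-ion carries a total charge of -1, so each complex ion is 1+.
Ligand charges: 1×bromo (-1 each), 1×cyano (-1 each), 2×2,2'-bipyridine (neutral); total -2. So Ru + (-2) = 1+, giving Ru = +3.
Ligands are named alphabetically: bipyridine before bromo before cyano.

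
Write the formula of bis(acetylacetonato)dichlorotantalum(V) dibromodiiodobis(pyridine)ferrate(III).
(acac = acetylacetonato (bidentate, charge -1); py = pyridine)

Cation [Ta…]: ligand charges -4, Ta(V) ⇒ ion charge 1+.
Anion [Fe…]: ligand charges -4, Fe(III) ⇒ ion charge 1−.
One 1+ cation balances one 1− anion.

[Ta(acac)2Cl2][FeBr2I2(py)2]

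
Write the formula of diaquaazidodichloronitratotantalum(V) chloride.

Ligands: 2 aqua (H2O, neutral), 1 azido (N3, -1), 1 nitrato (NO3, -1), 2 chloro (Cl, -1). Ligand charge sum = -4.
With Ta in oxidation state +5, the complex ion is [Ta...]^1+.
Charge balance with chloride (-1) requires 1 complex ion per 1 chloride.

[TaCl2(H2O)2(N3)(NO3)]Cl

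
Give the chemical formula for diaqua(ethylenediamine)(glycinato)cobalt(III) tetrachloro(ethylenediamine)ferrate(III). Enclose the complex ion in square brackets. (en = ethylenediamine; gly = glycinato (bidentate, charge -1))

Cation [Co…]: ligand charges -1, Co(III) ⇒ ion charge 2+.
Anion [Fe…]: ligand charges -4, Fe(III) ⇒ ion charge 1−.

[Co(en)(gly)(H2O)2][FeCl4(en)]2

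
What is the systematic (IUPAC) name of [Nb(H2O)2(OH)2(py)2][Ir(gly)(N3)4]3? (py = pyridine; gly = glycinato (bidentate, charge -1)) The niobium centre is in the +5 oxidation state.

Both ions are complex: the cation is named first with the plain metal name, the anion second with the -ate form; each ion's ligands are alphabetised independently.
Nb is given as +5; the cation's ligand charges sum to -2, so the complex cation is 3+.
With 3 anions per cation, each anion must be 3/3 = 1−.
Anion: ligand charges sum to -5; for the ion to be 1−, Ir = +4.

diaquadihydroxobis(pyridine)niobium(V) tetraazido(glycinato)iridate(IV)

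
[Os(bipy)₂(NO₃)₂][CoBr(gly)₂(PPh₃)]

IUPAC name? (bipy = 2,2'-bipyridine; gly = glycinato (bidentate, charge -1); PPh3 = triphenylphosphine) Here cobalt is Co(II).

Both ions are complex: the cation is named first with the plain metal name, the anion second with the -ate form; each ion's ligands are alphabetised independently.
Co is given as +2; the anion's ligand charges sum to -3, so the complex anion is 1−.
A 1:1 salt means the cation carries the equal and opposite charge, 1+.
Cation: ligand charges sum to -2; for the ion to be 1+, Os = +3.

bis(2,2'-bipyridine)dinitratoosmium(III) bromobis(glycinato)(triphenylphosphine)cobaltate(II)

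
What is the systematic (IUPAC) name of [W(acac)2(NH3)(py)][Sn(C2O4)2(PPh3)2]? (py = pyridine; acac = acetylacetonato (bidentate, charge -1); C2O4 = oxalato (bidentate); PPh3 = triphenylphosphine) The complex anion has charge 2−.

bis(acetylacetonato)ammine(pyridine)tungsten(IV) dioxalatobis(triphenylphosphine)stannate(II)

Both ions are complex: the cation is named first with the plain metal name, the anion second with the -ate form; each ion's ligands are alphabetised independently.
The complex anion is given as 2−; its ligand charges sum to -4, so Sn = +2.
A 1:1 salt means the cation carries the equal and opposite charge, 2+.
Cation: ligand charges sum to -2; for the ion to be 2+, W = +4.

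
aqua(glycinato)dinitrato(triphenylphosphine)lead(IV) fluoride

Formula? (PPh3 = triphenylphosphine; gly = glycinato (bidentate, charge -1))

Ligands: 2 nitrato (NO3, -1), 1 triphenylphosphine (PPh3, neutral), 1 glycinato (gly, -1), 1 aqua (H2O, neutral). Ligand charge sum = -3.
With Pb in oxidation state +4, the complex ion is [Pb...]^1+.
Charge balance with fluoride (-1) requires 1 complex ion per 1 fluoride.

[Pb(gly)(H2O)(NO3)2(PPh3)]F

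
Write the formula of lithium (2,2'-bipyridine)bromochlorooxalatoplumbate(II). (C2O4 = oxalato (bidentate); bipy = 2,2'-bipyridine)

Li2[Pb(bipy)Br(C2O4)Cl]

Ligands: 1 bromo (Br, -1), 1 oxalato (C2O4, -2), 1 chloro (Cl, -1), 1 2,2'-bipyridine (bipy, neutral). Ligand charge sum = -4.
Charge balance with lithium (+1) requires 1 complex ion per 2 lithium.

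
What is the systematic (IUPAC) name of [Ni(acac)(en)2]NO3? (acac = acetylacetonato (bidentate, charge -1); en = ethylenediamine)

(acetylacetonato)bis(ethylenediamine)nickel(II) nitrate

The 1 nitrate counter-ion carries a total charge of -1, so each complex ion is 1+.
Ligand charges: 1×acetylacetonato (-1 each), 2×ethylenediamine (neutral); total -1. So Ni + (-1) = 1+, giving Ni = +2.
Ligands are named alphabetically: acetylacetonato before ethylenediamine.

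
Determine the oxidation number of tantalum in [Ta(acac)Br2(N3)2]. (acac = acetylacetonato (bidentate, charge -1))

+5

No counter-ion: the bracketed complex is neutral.
Ligand charges: 2×N3 = -2; 1×acac = -1; 2×Br = -2; sum -5.
Ta + (-5) = 0 ⇒ Ta is +5.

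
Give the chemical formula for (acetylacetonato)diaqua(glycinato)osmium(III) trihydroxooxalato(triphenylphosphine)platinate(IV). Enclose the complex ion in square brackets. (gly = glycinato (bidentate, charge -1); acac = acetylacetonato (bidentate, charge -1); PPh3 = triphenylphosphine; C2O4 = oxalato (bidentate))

[Os(acac)(gly)(H2O)2][Pt(C2O4)(OH)3(PPh3)]

Cation [Os…]: ligand charges -2, Os(III) ⇒ ion charge 1+.
Anion [Pt…]: ligand charges -5, Pt(IV) ⇒ ion charge 1−.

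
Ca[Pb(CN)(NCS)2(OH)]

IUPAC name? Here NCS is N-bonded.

The 1 calcium counter-ion carries a total charge of +2, so each complex ion is 2−.
Ligand charges: 1×cyano (-1 each), 2×isothiocyanato (-1 each), 1×hydroxo (-1 each); total -4. So Pb + (-4) = 2−, giving Pb = +2.
Ligands are named alphabetically: cyano before hydroxo before isothiocyanato.
The complex ion is anionic, so lead takes the -ate form plumbate(II).

calcium cyanohydroxodiisothiocyanatoplumbate(II)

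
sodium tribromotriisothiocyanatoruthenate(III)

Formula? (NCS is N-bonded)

Na3[RuBr3(NCS)3]

Ligands: 3 isothiocyanato (NCS, -1), 3 bromo (Br, -1). Ligand charge sum = -6.
Charge balance with sodium (+1) requires 1 complex ion per 3 sodium.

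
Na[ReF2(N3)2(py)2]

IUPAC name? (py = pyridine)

The 1 sodium counter-ion carries a total charge of +1, so each complex ion is 1−.
Ligand charges: 2×azido (-1 each), 2×pyridine (neutral), 2×fluoro (-1 each); total -4. So Re + (-4) = 1−, giving Re = +3.
Ligands are named alphabetically: azido before fluoro before pyridine.
The complex ion is anionic, so rhenium takes the -ate form rhenate(III).

sodium diazidodifluorobis(pyridine)rhenate(III)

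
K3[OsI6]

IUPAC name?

The 3 potassium counter-ions carry a total charge of +3, so each complex ion is 3−.
Ligand charges: 6×iodo (-1 each); total -6. So Os + (-6) = 3−, giving Os = +3.
The complex ion is anionic, so osmium takes the -ate form osmate(III).

potassium hexaiodoosmate(III)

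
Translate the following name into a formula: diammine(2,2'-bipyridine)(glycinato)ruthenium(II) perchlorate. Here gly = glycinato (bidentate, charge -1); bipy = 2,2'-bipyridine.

Ligands: 1 glycinato (gly, -1), 1 2,2'-bipyridine (bipy, neutral), 2 ammine (NH3, neutral). Ligand charge sum = -1.
Charge balance with perchlorate (-1) requires 1 complex ion per 1 perchlorate.

[Ru(bipy)(gly)(NH3)2]ClO4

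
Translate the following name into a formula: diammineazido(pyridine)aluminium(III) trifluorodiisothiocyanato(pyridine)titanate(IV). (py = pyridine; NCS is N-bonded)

Cation [Al…]: ligand charges -1, Al(III) ⇒ ion charge 2+.
Anion [Ti…]: ligand charges -5, Ti(IV) ⇒ ion charge 1−.

[Al(N3)(NH3)2(py)][TiF3(NCS)2(py)]2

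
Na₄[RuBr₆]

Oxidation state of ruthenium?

+2

4 sodium outside the brackets (+1 each) → the complex ion is 4−.
Ligand charges: 6×Br = -6; sum -6.
Ru + (-6) = 4− ⇒ Ru is +2.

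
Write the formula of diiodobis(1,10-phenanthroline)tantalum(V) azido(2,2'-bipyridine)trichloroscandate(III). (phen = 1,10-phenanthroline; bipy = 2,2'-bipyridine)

Cation [Ta…]: ligand charges -2, Ta(V) ⇒ ion charge 3+.
Anion [Sc…]: ligand charges -4, Sc(III) ⇒ ion charge 1−.
One 3+ cation requires 3 of the 1− anion.

[TaI2(phen)2][Sc(bipy)Cl3(N3)]3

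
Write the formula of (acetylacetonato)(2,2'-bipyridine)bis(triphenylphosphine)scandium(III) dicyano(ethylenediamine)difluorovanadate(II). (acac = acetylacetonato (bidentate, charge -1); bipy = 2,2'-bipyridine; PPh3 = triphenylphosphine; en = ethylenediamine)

[Sc(acac)(bipy)(PPh3)2][V(CN)2(en)F2]

Cation [Sc…]: ligand charges -1, Sc(III) ⇒ ion charge 2+.
Anion [V…]: ligand charges -4, V(II) ⇒ ion charge 2−.
One 2+ cation balances one 2− anion.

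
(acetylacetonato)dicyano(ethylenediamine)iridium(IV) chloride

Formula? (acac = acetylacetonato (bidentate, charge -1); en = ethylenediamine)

[Ir(acac)(CN)2(en)]Cl

Ligands: 1 acetylacetonato (acac, -1), 1 ethylenediamine (en, neutral), 2 cyano (CN, -1). Ligand charge sum = -3.
With Ir in oxidation state +4, the complex ion is [Ir...]^1+.
Charge balance with chloride (-1) requires 1 complex ion per 1 chloride.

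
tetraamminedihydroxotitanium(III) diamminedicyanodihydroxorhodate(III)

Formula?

[Ti(NH3)4(OH)2][Rh(CN)2(NH3)2(OH)2]

Cation [Ti…]: ligand charges -2, Ti(III) ⇒ ion charge 1+.
Anion [Rh…]: ligand charges -4, Rh(III) ⇒ ion charge 1−.
One 1+ cation balances one 1− anion.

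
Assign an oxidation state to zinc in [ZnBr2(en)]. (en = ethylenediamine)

No counter-ion: the bracketed complex is neutral.
Ligand charges: 1×en neutral; 2×Br = -2; sum -2.
Zn + (-2) = 0 ⇒ Zn is +2.

+2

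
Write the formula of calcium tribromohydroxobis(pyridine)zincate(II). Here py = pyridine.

Ca[ZnBr3(OH)(py)2]

Ligands: 2 pyridine (py, neutral), 3 bromo (Br, -1), 1 hydroxo (OH, -1). Ligand charge sum = -4.
Charge balance with calcium (+2) requires 1 complex ion per 1 calcium.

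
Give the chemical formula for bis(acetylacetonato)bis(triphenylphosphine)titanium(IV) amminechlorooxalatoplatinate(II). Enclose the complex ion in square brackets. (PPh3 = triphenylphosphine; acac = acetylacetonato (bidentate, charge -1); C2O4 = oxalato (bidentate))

Cation [Ti…]: ligand charges -2, Ti(IV) ⇒ ion charge 2+.
Anion [Pt…]: ligand charges -3, Pt(II) ⇒ ion charge 1−.
One 2+ cation requires 2 of the 1− anion.

[Ti(acac)2(PPh3)2][Pt(C2O4)Cl(NH3)]2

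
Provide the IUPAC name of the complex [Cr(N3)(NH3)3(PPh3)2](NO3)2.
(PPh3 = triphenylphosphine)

triammineazidobis(triphenylphosphine)chromium(III) nitrate

The 2 nitrate counter-ions carry a total charge of -2, so each complex ion is 2+.
Ligand charges: 1×azido (-1 each), 2×triphenylphosphine (neutral), 3×ammine (neutral); total -1. So Cr + (-1) = 2+, giving Cr = +3.
Ligands are named alphabetically: ammine before azido before triphenylphosphine.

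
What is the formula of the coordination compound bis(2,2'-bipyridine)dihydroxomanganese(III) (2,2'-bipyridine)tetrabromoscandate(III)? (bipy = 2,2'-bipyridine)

[Mn(bipy)2(OH)2][Sc(bipy)Br4]

Cation [Mn…]: ligand charges -2, Mn(III) ⇒ ion charge 1+.
Anion [Sc…]: ligand charges -4, Sc(III) ⇒ ion charge 1−.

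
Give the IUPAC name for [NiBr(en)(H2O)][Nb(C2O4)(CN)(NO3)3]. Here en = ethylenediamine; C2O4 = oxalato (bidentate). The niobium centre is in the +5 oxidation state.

aquabromo(ethylenediamine)nickel(II) cyanotrinitratooxalatoniobate(V)

Both ions are complex: the cation is named first with the plain metal name, the anion second with the -ate form; each ion's ligands are alphabetised independently.
Nb is given as +5; the anion's ligand charges sum to -6, so the complex anion is 1−.
A 1:1 salt means the cation carries the equal and opposite charge, 1+.
Cation: ligand charges sum to -1; for the ion to be 1+, Ni = +2.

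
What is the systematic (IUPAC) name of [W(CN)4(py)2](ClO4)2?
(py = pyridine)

The 2 perchlorate counter-ions carry a total charge of -2, so each complex ion is 2+.
Ligand charges: 2×pyridine (neutral), 4×cyano (-1 each); total -4. So W + (-4) = 2+, giving W = +6.
Ligands are named alphabetically: cyano before pyridine.

tetracyanobis(pyridine)tungsten(VI) perchlorate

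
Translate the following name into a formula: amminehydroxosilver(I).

[Ag(NH3)(OH)]

Ligands: 1 ammine (NH3, neutral), 1 hydroxo (OH, -1). Ligand charge sum = -1.
With Ag in oxidation state +1, the complex ion is [Ag...].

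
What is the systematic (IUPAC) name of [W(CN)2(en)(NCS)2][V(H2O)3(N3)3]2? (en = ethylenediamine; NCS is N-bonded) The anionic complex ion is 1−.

Both ions are complex: the cation is named first with the plain metal name, the anion second with the -ate form; each ion's ligands are alphabetised independently.
The complex anion is given as 1−; its ligand charges sum to -3, so V = +2.
With 2 anions per cation, the cation must be 2×1 = 2+.
Cation: ligand charges sum to -4; for the ion to be 2+, W = +6.

dicyano(ethylenediamine)diisothiocyanatotungsten(VI) triaquatriazidovanadate(II)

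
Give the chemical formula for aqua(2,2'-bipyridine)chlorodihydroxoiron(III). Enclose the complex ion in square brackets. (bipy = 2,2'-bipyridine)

[Fe(bipy)Cl(H2O)(OH)2]

Ligands: 1 chloro (Cl, -1), 1 2,2'-bipyridine (bipy, neutral), 1 aqua (H2O, neutral), 2 hydroxo (OH, -1). Ligand charge sum = -3.
With Fe in oxidation state +3, the complex ion is [Fe...].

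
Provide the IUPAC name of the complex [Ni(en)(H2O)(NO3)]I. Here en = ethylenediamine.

The 1 iodide counter-ion carries a total charge of -1, so each complex ion is 1+.
Ligand charges: 1×aqua (neutral), 1×ethylenediamine (neutral), 1×nitrato (-1 each); total -1. So Ni + (-1) = 1+, giving Ni = +2.
Ligands are named alphabetically: aqua before ethylenediamine before nitrato.

aqua(ethylenediamine)nitratonickel(II) iodide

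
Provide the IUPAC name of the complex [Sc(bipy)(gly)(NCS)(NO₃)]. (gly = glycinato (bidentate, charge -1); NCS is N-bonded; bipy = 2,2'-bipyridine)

(2,2'-bipyridine)(glycinato)isothiocyanatonitratoscandium(III)

There is no counter-ion, so the complex is neutral overall.
Ligand charges: 1×glycinato (-1 each), 1×nitrato (-1 each), 1×isothiocyanato (-1 each), 1×2,2'-bipyridine (neutral); total -3. So Sc + (-3) = 0, giving Sc = +3.
Ligands are named alphabetically: bipyridine before glycinato before isothiocyanato before nitrato.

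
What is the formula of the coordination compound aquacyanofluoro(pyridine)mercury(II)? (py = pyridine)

[Hg(CN)F(H2O)(py)]

Ligands: 1 cyano (CN, -1), 1 fluoro (F, -1), 1 aqua (H2O, neutral), 1 pyridine (py, neutral). Ligand charge sum = -2.
With Hg in oxidation state +2, the complex ion is [Hg...].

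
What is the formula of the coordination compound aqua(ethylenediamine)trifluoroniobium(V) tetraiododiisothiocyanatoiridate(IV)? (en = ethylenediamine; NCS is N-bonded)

Cation [Nb…]: ligand charges -3, Nb(V) ⇒ ion charge 2+.
Anion [Ir…]: ligand charges -6, Ir(IV) ⇒ ion charge 2−.

[Nb(en)F3(H2O)][IrI4(NCS)2]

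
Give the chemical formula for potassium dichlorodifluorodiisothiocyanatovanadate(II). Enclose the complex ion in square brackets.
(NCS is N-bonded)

K4[VCl2F2(NCS)2]

Ligands: 2 chloro (Cl, -1), 2 fluoro (F, -1), 2 isothiocyanato (NCS, -1). Ligand charge sum = -6.
Charge balance with potassium (+1) requires 1 complex ion per 4 potassium.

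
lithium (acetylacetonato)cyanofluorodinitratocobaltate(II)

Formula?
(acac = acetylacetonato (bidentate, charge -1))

Ligands: 1 fluoro (F, -1), 2 nitrato (NO3, -1), 1 cyano (CN, -1), 1 acetylacetonato (acac, -1). Ligand charge sum = -5.
With Co in oxidation state +2, the complex ion is [Co...]^3−.
Charge balance with lithium (+1) requires 1 complex ion per 3 lithium.

Li3[Co(acac)(CN)F(NO3)2]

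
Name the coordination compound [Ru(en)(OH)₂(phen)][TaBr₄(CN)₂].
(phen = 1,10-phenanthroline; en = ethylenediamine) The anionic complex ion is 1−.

Both ions are complex: the cation is named first with the plain metal name, the anion second with the -ate form; each ion's ligands are alphabetised independently.
The complex anion is given as 1−; its ligand charges sum to -6, so Ta = +5.
A 1:1 salt means the cation carries the equal and opposite charge, 1+.
Cation: ligand charges sum to -2; for the ion to be 1+, Ru = +3.

(ethylenediamine)dihydroxo(1,10-phenanthroline)ruthenium(III) tetrabromodicyanotantalate(V)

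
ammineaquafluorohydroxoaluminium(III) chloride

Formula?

[AlF(H2O)(NH3)(OH)]Cl

Ligands: 1 aqua (H2O, neutral), 1 fluoro (F, -1), 1 hydroxo (OH, -1), 1 ammine (NH3, neutral). Ligand charge sum = -2.
With Al in oxidation state +3, the complex ion is [Al...]^1+.
Charge balance with chloride (-1) requires 1 complex ion per 1 chloride.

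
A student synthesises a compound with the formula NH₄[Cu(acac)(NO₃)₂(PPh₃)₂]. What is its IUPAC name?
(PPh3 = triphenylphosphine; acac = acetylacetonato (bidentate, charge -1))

The 1 ammonium counter-ion carries a total charge of +1, so each complex ion is 1−.
Ligand charges: 2×triphenylphosphine (neutral), 1×acetylacetonato (-1 each), 2×nitrato (-1 each); total -3. So Cu + (-3) = 1−, giving Cu = +2.
Ligands are named alphabetically: acetylacetonato before nitrato before triphenylphosphine.
The complex ion is anionic, so copper takes the -ate form cuprate(II).

ammonium (acetylacetonato)dinitratobis(triphenylphosphine)cuprate(II)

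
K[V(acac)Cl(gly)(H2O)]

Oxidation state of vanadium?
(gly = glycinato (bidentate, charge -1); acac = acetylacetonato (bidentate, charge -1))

+2

1 potassium outside the brackets (+1 each) → the complex ion is 1−.
Ligand charges: 1×Cl = -1; 1×gly = -1; 1×acac = -1; 1×H2O neutral; sum -3.
V + (-3) = 1− ⇒ V is +2.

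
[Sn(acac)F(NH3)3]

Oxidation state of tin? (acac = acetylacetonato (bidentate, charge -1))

+2

No counter-ion: the bracketed complex is neutral.
Ligand charges: 1×F = -1; 3×NH3 neutral; 1×acac = -1; sum -2.
Sn + (-2) = 0 ⇒ Sn is +2.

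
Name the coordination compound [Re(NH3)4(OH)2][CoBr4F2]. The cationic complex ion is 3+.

The complex cation is given as 3+; its ligand charges sum to -2, so Re = +5.
A 1:1 salt means the anion carries the equal and opposite charge, 3−.
Anion: ligand charges sum to -6; for the ion to be 3−, Co = +3.

tetraamminedihydroxorhenium(V) tetrabromodifluorocobaltate(III)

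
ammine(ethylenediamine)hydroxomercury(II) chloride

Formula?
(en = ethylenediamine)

[Hg(en)(NH3)(OH)]Cl

Ligands: 1 ammine (NH3, neutral), 1 ethylenediamine (en, neutral), 1 hydroxo (OH, -1). Ligand charge sum = -1.
Charge balance with chloride (-1) requires 1 complex ion per 1 chloride.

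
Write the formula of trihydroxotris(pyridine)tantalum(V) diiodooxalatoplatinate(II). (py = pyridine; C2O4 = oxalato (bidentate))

[Ta(OH)3(py)3][Pt(C2O4)I2]

Cation [Ta…]: ligand charges -3, Ta(V) ⇒ ion charge 2+.
Anion [Pt…]: ligand charges -4, Pt(II) ⇒ ion charge 2−.
One 2+ cation balances one 2− anion.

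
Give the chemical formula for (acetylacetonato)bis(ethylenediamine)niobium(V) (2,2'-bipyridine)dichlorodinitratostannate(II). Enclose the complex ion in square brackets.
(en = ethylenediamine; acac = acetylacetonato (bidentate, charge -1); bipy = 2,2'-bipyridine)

[Nb(acac)(en)2][Sn(bipy)Cl2(NO3)2]2

Cation [Nb…]: ligand charges -1, Nb(V) ⇒ ion charge 4+.
Anion [Sn…]: ligand charges -4, Sn(II) ⇒ ion charge 2−.
One 4+ cation requires 2 of the 2− anion.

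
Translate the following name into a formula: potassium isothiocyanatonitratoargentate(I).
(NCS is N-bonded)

K[Ag(NCS)(NO3)]

Ligands: 1 nitrato (NO3, -1), 1 isothiocyanato (NCS, -1). Ligand charge sum = -2.
Charge balance with potassium (+1) requires 1 complex ion per 1 potassium.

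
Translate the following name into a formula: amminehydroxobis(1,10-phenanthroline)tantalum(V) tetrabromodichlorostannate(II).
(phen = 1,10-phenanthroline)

Cation [Ta…]: ligand charges -1, Ta(V) ⇒ ion charge 4+.
Anion [Sn…]: ligand charges -6, Sn(II) ⇒ ion charge 4−.
One 4+ cation balances one 4− anion.

[Ta(NH3)(OH)(phen)2][SnBr4Cl2]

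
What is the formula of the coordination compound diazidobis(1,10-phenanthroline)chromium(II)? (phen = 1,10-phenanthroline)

Ligands: 2 1,10-phenanthroline (phen, neutral), 2 azido (N3, -1). Ligand charge sum = -2.
With Cr in oxidation state +2, the complex ion is [Cr...].

[Cr(N3)2(phen)2]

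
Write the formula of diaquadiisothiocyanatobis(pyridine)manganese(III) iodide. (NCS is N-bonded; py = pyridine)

[Mn(H2O)2(NCS)2(py)2]I

Ligands: 2 isothiocyanato (NCS, -1), 2 aqua (H2O, neutral), 2 pyridine (py, neutral). Ligand charge sum = -2.
Charge balance with iodide (-1) requires 1 complex ion per 1 iodide.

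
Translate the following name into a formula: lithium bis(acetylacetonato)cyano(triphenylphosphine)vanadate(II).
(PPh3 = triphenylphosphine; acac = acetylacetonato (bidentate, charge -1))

Ligands: 1 cyano (CN, -1), 1 triphenylphosphine (PPh3, neutral), 2 acetylacetonato (acac, -1). Ligand charge sum = -3.
With V in oxidation state +2, the complex ion is [V...]^1−.
Charge balance with lithium (+1) requires 1 complex ion per 1 lithium.

Li[V(acac)2(CN)(PPh3)]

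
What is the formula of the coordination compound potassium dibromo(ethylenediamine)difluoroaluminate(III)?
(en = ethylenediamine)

K[AlBr2(en)F2]

Ligands: 2 bromo (Br, -1), 2 fluoro (F, -1), 1 ethylenediamine (en, neutral). Ligand charge sum = -4.
Charge balance with potassium (+1) requires 1 complex ion per 1 potassium.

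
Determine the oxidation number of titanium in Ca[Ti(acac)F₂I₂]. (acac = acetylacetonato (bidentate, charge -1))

1 calcium outside the brackets (+2 each) → the complex ion is 2−.
Ligand charges: 2×F = -2; 1×acac = -1; 2×I = -2; sum -5.
Ti + (-5) = 2− ⇒ Ti is +3.

+3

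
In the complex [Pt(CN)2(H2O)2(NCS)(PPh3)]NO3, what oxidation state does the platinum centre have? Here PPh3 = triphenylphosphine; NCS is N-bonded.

1 nitrate outside the brackets (-1 each) → the complex ion is 1+.
Ligand charges: 2×H2O neutral; 1×PPh3 neutral; 1×NCS = -1; 2×CN = -2; sum -3.
Pt + (-3) = 1+ ⇒ Pt is +4.

+4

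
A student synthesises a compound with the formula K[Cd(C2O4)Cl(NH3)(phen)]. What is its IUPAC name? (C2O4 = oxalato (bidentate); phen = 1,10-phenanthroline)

The 1 potassium counter-ion carries a total charge of +1, so each complex ion is 1−.
Ligand charges: 1×ammine (neutral), 1×chloro (-1 each), 1×oxalato (-2 each), 1×1,10-phenanthroline (neutral); total -3. So Cd + (-3) = 1−, giving Cd = +2.
Ligands are named alphabetically: ammine before chloro before oxalato before phenanthroline.
The complex ion is anionic, so cadmium takes the -ate form cadmate(II).

potassium amminechlorooxalato(1,10-phenanthroline)cadmate(II)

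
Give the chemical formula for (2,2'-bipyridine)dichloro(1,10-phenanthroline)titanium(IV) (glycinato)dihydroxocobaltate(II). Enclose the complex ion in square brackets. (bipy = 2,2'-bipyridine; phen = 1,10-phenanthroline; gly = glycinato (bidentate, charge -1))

Cation [Ti…]: ligand charges -2, Ti(IV) ⇒ ion charge 2+.
Anion [Co…]: ligand charges -3, Co(II) ⇒ ion charge 1−.
One 2+ cation requires 2 of the 1− anion.

[Ti(bipy)Cl2(phen)][Co(gly)(OH)2]2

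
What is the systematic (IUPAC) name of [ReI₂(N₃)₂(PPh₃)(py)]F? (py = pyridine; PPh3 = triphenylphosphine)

diazidodiiodo(pyridine)(triphenylphosphine)rhenium(V) fluoride

The 1 fluoride counter-ion carries a total charge of -1, so each complex ion is 1+.
Ligand charges: 2×iodo (-1 each), 1×pyridine (neutral), 1×triphenylphosphine (neutral), 2×azido (-1 each); total -4. So Re + (-4) = 1+, giving Re = +5.
Ligands are named alphabetically: azido before iodo before pyridine before triphenylphosphine.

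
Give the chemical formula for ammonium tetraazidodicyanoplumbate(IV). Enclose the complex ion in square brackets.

Ligands: 2 cyano (CN, -1), 4 azido (N3, -1). Ligand charge sum = -6.
With Pb in oxidation state +4, the complex ion is [Pb...]^2−.
Charge balance with ammonium (+1) requires 1 complex ion per 2 ammonium.

(NH4)2[Pb(CN)2(N3)4]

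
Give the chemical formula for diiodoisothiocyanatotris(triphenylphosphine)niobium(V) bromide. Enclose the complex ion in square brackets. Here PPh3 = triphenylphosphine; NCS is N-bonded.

Ligands: 3 triphenylphosphine (PPh3, neutral), 1 isothiocyanato (NCS, -1), 2 iodo (I, -1). Ligand charge sum = -3.
With Nb in oxidation state +5, the complex ion is [Nb...]^2+.
Charge balance with bromide (-1) requires 1 complex ion per 2 bromide.

[NbI2(NCS)(PPh3)3]Br2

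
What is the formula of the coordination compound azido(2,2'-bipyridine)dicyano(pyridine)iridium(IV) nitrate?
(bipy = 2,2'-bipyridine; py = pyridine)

Ligands: 2 cyano (CN, -1), 1 2,2'-bipyridine (bipy, neutral), 1 pyridine (py, neutral), 1 azido (N3, -1). Ligand charge sum = -3.
Charge balance with nitrate (-1) requires 1 complex ion per 1 nitrate.

[Ir(bipy)(CN)2(N3)(py)]NO3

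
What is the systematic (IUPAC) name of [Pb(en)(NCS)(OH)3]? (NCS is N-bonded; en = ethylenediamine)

There is no counter-ion, so the complex is neutral overall.
Ligand charges: 1×isothiocyanato (-1 each), 3×hydroxo (-1 each), 1×ethylenediamine (neutral); total -4. So Pb + (-4) = 0, giving Pb = +4.
Ligands are named alphabetically: ethylenediamine before hydroxo before isothiocyanato.

(ethylenediamine)trihydroxoisothiocyanatolead(IV)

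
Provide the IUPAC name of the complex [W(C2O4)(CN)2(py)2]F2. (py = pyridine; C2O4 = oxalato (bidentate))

dicyanooxalatobis(pyridine)tungsten(VI) fluoride

The 2 fluoride counter-ions carry a total charge of -2, so each complex ion is 2+.
Ligand charges: 2×pyridine (neutral), 1×oxalato (-2 each), 2×cyano (-1 each); total -4. So W + (-4) = 2+, giving W = +6.
Ligands are named alphabetically: cyano before oxalato before pyridine.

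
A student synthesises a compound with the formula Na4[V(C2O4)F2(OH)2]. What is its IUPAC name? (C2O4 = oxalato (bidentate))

sodium difluorodihydroxooxalatovanadate(II)

The 4 sodium counter-ions carry a total charge of +4, so each complex ion is 4−.
Ligand charges: 2×fluoro (-1 each), 1×oxalato (-2 each), 2×hydroxo (-1 each); total -6. So V + (-6) = 4−, giving V = +2.
Ligands are named alphabetically: fluoro before hydroxo before oxalato.
The complex ion is anionic, so vanadium takes the -ate form vanadate(II).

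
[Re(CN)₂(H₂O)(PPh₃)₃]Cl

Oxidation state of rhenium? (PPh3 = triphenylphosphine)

+3

1 chloride outside the brackets (-1 each) → the complex ion is 1+.
Ligand charges: 1×H2O neutral; 2×CN = -2; 3×PPh3 neutral; sum -2.
Re + (-2) = 1+ ⇒ Re is +3.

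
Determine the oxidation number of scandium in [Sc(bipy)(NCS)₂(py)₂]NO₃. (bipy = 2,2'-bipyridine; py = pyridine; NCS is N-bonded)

+3

1 nitrate outside the brackets (-1 each) → the complex ion is 1+.
Ligand charges: 1×bipy neutral; 2×py neutral; 2×NCS = -2; sum -2.
Sc + (-2) = 1+ ⇒ Sc is +3.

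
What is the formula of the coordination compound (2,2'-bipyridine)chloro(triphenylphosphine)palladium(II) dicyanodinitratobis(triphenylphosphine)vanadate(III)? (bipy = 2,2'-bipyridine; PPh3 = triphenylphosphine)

Cation [Pd…]: ligand charges -1, Pd(II) ⇒ ion charge 1+.
Anion [V…]: ligand charges -4, V(III) ⇒ ion charge 1−.

[Pd(bipy)Cl(PPh3)][V(CN)2(NO3)2(PPh3)2]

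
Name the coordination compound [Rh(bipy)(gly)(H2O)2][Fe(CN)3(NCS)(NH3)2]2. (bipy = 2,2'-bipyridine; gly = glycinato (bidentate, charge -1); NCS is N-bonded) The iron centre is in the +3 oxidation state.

diaqua(2,2'-bipyridine)(glycinato)rhodium(III) diamminetricyanoisothiocyanatoferrate(III)

Both ions are complex: the cation is named first with the plain metal name, the anion second with the -ate form; each ion's ligands are alphabetised independently.
Fe is given as +3; the anion's ligand charges sum to -4, so the complex anion is 1−.
With 2 anions per cation, the cation must be 2×1 = 2+.
Cation: ligand charges sum to -1; for the ion to be 2+, Rh = +3.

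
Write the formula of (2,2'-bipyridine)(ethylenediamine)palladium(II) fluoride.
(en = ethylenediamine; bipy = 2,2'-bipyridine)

Ligands: 1 ethylenediamine (en, neutral), 1 2,2'-bipyridine (bipy, neutral). Ligand charge sum = 0.
Charge balance with fluoride (-1) requires 1 complex ion per 2 fluoride.

[Pd(bipy)(en)]F2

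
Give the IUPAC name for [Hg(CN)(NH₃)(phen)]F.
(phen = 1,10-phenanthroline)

The 1 fluoride counter-ion carries a total charge of -1, so each complex ion is 1+.
Ligand charges: 1×ammine (neutral), 1×1,10-phenanthroline (neutral), 1×cyano (-1 each); total -1. So Hg + (-1) = 1+, giving Hg = +2.
Ligands are named alphabetically: ammine before cyano before phenanthroline.

amminecyano(1,10-phenanthroline)mercury(II) fluoride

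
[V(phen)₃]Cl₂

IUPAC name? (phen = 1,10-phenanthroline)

The 2 chloride counter-ions carry a total charge of -2, so each complex ion is 2+.
Ligand charges: 3×1,10-phenanthroline (neutral); total 0. So V + (0) = 2+, giving V = +2.

tris(1,10-phenanthroline)vanadium(II) chloride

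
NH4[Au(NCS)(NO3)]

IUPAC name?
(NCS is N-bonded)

The 1 ammonium counter-ion carries a total charge of +1, so each complex ion is 1−.
Ligand charges: 1×nitrato (-1 each), 1×isothiocyanato (-1 each); total -2. So Au + (-2) = 1−, giving Au = +1.
The complex ion is anionic, so gold takes the -ate form aurate(I).

ammonium isothiocyanatonitratoaurate(I)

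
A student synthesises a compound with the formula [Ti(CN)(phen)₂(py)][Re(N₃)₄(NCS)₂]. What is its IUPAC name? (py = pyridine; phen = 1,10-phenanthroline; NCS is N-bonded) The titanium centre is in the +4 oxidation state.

Both ions are complex: the cation is named first with the plain metal name, the anion second with the -ate form; each ion's ligands are alphabetised independently.
Ti is given as +4; the cation's ligand charges sum to -1, so the complex cation is 3+.
A 1:1 salt means the anion carries the equal and opposite charge, 3−.
Anion: ligand charges sum to -6; for the ion to be 3−, Re = +3.

cyanobis(1,10-phenanthroline)(pyridine)titanium(IV) tetraazidodiisothiocyanatorhenate(III)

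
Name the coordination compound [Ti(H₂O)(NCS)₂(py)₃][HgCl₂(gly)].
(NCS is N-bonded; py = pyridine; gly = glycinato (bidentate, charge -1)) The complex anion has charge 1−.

Both ions are complex: the cation is named first with the plain metal name, the anion second with the -ate form; each ion's ligands are alphabetised independently.
The complex anion is given as 1−; its ligand charges sum to -3, so Hg = +2.
A 1:1 salt means the cation carries the equal and opposite charge, 1+.
Cation: ligand charges sum to -2; for the ion to be 1+, Ti = +3.

aquadiisothiocyanatotris(pyridine)titanium(III) dichloro(glycinato)mercurate(II)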